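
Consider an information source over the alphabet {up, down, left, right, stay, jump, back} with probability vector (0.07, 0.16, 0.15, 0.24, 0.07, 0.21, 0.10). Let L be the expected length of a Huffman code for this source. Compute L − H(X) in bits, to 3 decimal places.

Entropy H = −Σ p log₂ p ≈ 2.6698 bits.
Huffman merges: 7/100+7/100→7/50; 1/10+7/50→6/25; 3/20+4/25→31/100; 21/100+6/25→9/20; 6/25+31/100→11/20; 9/20+11/20→1. L = 269/100 ≈ 2.6900.
L − H = 2.6900 − 2.6698 = 0.020 bits.

0.020 bits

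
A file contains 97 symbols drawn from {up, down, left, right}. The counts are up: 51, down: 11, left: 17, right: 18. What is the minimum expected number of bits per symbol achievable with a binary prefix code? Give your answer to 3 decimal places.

Probabilities are the counts divided by 97.
Repeatedly combine the two least-probable nodes; the expected code length is the sum of the merged weights.
merge 11/97 + 17/97 → 28/97
merge 18/97 + 28/97 → 46/97
merge 46/97 + 51/97 → 1
L = 28/97 + 46/97 + 1 = 171/97 ≈ 1.763 bits/symbol.

1.763 bits/symbol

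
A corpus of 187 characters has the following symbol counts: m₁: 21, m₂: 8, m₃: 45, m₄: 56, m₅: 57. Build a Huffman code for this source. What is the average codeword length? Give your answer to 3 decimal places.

2.155 bits/symbol

Probabilities are the counts divided by 187.
Repeatedly combine the two least-probable nodes; the expected code length is the sum of the merged weights.
merge 8/187 + 21/187 → 29/187
merge 29/187 + 45/187 → 74/187
merge 56/187 + 57/187 → 113/187
merge 74/187 + 113/187 → 1
L = 29/187 + 74/187 + 113/187 + 1 = 403/187 ≈ 2.155 bits/symbol.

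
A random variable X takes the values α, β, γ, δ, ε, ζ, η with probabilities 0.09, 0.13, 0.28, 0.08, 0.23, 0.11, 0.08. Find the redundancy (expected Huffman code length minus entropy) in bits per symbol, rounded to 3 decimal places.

Entropy H = −Σ p log₂ p ≈ 2.6305 bits.
Huffman merges: 2/25+2/25→4/25; 9/100+11/100→1/5; 13/100+4/25→29/100; 1/5+23/100→43/100; 7/25+29/100→57/100; 43/100+57/100→1. L = 53/20 ≈ 2.6500.
L − H = 2.6500 − 2.6305 = 0.020 bits.

0.020 bits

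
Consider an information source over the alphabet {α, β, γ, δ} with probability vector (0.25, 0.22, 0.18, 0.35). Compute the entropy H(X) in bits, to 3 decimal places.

H = −Σ pᵢ log₂ pᵢ.
−0.25·log₂(0.25) = 0.5000
−0.22·log₂(0.22) = 0.4806
−0.18·log₂(0.18) = 0.4453
−0.35·log₂(0.35) = 0.5301
Sum ≈ 1.9560 → 1.956 bits.

1.956 bits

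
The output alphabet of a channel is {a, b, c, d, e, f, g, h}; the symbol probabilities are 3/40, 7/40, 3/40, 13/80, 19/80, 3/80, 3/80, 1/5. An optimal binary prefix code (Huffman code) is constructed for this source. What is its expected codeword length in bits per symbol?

2.7875 bits/symbol

Repeatedly combine the two least-probable nodes; the expected code length is the sum of the merged weights.
merge 3/80 + 3/80 → 3/40
merge 3/40 + 3/40 → 3/20
merge 3/40 + 3/20 → 9/40
merge 13/80 + 7/40 → 27/80
merge 1/5 + 9/40 → 17/40
merge 19/80 + 27/80 → 23/40
merge 17/40 + 23/40 → 1
L = 3/40 + 3/20 + 9/40 + 27/80 + 17/40 + 23/40 + 1 = 223/80 = 2.7875 bits/symbol.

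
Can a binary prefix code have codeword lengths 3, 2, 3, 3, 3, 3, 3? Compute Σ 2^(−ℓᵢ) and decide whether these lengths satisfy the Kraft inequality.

1; yes

With common denominator 2^3 = 8: Σ 2^(−ℓᵢ) = 1/8 + 2/8 + 1/8 + 1/8 + 1/8 + 1/8 + 1/8 = 8/8 = 1.
Kraft's inequality requires Σ ≤ 1; here Σ = 1 ≤ 1, so such a prefix code exists.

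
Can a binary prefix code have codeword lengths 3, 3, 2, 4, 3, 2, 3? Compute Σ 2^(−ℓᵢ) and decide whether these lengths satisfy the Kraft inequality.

With common denominator 2^4 = 16: Σ 2^(−ℓᵢ) = 2/16 + 2/16 + 4/16 + 1/16 + 2/16 + 4/16 + 2/16 = 17/16 = 1.0625.
Kraft's inequality requires Σ ≤ 1; here Σ = 1.0625 > 1, so no such prefix code exists.

1.0625; no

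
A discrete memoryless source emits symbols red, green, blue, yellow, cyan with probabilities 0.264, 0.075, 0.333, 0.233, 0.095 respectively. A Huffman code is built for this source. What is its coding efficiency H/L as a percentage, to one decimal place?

98.1%

Entropy H = −Σ p log₂ p ≈ 2.1281 bits.
Huffman merges: 3/40+19/200→17/100; 17/100+233/1000→403/1000; 33/125+333/1000→597/1000; 403/1000+597/1000→1. L = 217/100 ≈ 2.1700.
Efficiency = H/L = 2.1281/2.1700 = 98.1%.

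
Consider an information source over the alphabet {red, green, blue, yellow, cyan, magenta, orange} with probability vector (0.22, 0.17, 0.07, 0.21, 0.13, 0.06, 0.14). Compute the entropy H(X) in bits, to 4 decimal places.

H = −Σ pᵢ log₂ pᵢ.
−0.22·log₂(0.22) = 0.4806
−0.17·log₂(0.17) = 0.4346
−0.07·log₂(0.07) = 0.2686
−0.21·log₂(0.21) = 0.4728
−0.13·log₂(0.13) = 0.3826
−0.06·log₂(0.06) = 0.2435
−0.14·log₂(0.14) = 0.3971
Sum ≈ 2.6798 → 2.6798 bits.

2.6798 bits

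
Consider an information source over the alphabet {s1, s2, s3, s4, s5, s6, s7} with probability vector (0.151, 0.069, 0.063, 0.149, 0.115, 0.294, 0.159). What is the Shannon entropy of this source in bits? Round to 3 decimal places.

2.638 bits

H = −Σ pᵢ log₂ pᵢ.
−0.151·log₂(0.151) = 0.4118
−0.069·log₂(0.069) = 0.2662
−0.063·log₂(0.063) = 0.2513
−0.149·log₂(0.149) = 0.4092
−0.115·log₂(0.115) = 0.3588
−0.294·log₂(0.294) = 0.5192
−0.159·log₂(0.159) = 0.4218
Sum ≈ 2.6384 → 2.638 bits.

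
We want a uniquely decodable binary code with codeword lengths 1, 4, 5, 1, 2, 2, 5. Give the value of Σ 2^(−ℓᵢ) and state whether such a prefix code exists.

1.625; no

With common denominator 2^5 = 32: Σ 2^(−ℓᵢ) = 16/32 + 2/32 + 1/32 + 16/32 + 8/32 + 8/32 + 1/32 = 52/32 = 1.625.
Kraft's inequality requires Σ ≤ 1; here Σ = 1.625 > 1, so no such prefix code exists.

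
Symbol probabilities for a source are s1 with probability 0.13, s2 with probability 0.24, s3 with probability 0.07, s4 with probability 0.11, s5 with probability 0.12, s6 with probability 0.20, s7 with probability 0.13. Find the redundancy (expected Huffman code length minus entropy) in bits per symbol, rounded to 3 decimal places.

Entropy H = −Σ p log₂ p ≈ 2.7097 bits.
Huffman merges: 7/100+11/100→9/50; 3/25+13/100→1/4; 13/100+9/50→31/100; 1/5+6/25→11/25; 1/4+31/100→14/25; 11/25+14/25→1. L = 137/50 ≈ 2.7400.
L − H = 2.7400 − 2.7097 = 0.030 bits.

0.030 bits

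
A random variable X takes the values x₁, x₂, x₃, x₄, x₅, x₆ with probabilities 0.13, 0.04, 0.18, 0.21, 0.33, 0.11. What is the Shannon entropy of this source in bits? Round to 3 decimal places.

2.365 bits

H = −Σ pᵢ log₂ pᵢ.
−0.13·log₂(0.13) = 0.3826
−0.04·log₂(0.04) = 0.1858
−0.18·log₂(0.18) = 0.4453
−0.21·log₂(0.21) = 0.4728
−0.33·log₂(0.33) = 0.5278
−0.11·log₂(0.11) = 0.3503
Sum ≈ 2.3646 → 2.365 bits.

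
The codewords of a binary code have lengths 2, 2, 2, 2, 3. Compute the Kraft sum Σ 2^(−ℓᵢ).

With common denominator 2^3 = 8: Σ 2^(−ℓᵢ) = 2/8 + 2/8 + 2/8 + 2/8 + 1/8 = 9/8 = 1.125.

1.125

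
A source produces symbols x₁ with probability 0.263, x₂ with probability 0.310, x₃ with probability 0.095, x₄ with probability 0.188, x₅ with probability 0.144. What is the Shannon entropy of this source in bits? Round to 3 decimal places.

H = −Σ pᵢ log₂ pᵢ.
−0.263·log₂(0.263) = 0.5068
−0.310·log₂(0.310) = 0.5238
−0.095·log₂(0.095) = 0.3226
−0.188·log₂(0.188) = 0.4533
−0.144·log₂(0.144) = 0.4026
Sum ≈ 2.2091 → 2.209 bits.

2.209 bits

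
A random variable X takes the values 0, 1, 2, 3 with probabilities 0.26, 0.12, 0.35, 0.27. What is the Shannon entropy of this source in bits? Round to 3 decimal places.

H = −Σ pᵢ log₂ pᵢ.
−0.26·log₂(0.26) = 0.5053
−0.12·log₂(0.12) = 0.3671
−0.35·log₂(0.35) = 0.5301
−0.27·log₂(0.27) = 0.5100
Sum ≈ 1.9125 → 1.912 bits.

1.912 bits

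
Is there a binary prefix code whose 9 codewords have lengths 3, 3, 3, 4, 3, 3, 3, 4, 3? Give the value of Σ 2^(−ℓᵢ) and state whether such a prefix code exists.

1; yes

With common denominator 2^4 = 16: Σ 2^(−ℓᵢ) = 2/16 + 2/16 + 2/16 + 1/16 + 2/16 + 2/16 + 2/16 + 1/16 + 2/16 = 16/16 = 1.
Kraft's inequality requires Σ ≤ 1; here Σ = 1 ≤ 1, so such a prefix code exists.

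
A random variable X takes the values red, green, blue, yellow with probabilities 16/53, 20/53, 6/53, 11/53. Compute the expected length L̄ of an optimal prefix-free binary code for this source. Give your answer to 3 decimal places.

Repeatedly combine the two least-probable nodes; the expected code length is the sum of the merged weights.
merge 6/53 + 11/53 → 17/53
merge 16/53 + 17/53 → 33/53
merge 20/53 + 33/53 → 1
L = 17/53 + 33/53 + 1 = 103/53 ≈ 1.943 bits/symbol.

1.943 bits/symbol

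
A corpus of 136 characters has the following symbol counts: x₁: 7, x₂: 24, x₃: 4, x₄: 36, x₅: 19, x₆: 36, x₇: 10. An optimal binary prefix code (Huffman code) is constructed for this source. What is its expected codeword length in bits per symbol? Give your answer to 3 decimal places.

2.529 bits/symbol

Probabilities are the counts divided by 136.
Repeatedly combine the two least-probable nodes; the expected code length is the sum of the merged weights.
merge 1/34 + 7/136 → 11/136
merge 5/68 + 11/136 → 21/136
merge 19/136 + 21/136 → 5/17
merge 3/17 + 9/34 → 15/34
merge 9/34 + 5/17 → 19/34
merge 15/34 + 19/34 → 1
L = 11/136 + 21/136 + 5/17 + 15/34 + 19/34 + 1 = 43/17 ≈ 2.529 bits/symbol.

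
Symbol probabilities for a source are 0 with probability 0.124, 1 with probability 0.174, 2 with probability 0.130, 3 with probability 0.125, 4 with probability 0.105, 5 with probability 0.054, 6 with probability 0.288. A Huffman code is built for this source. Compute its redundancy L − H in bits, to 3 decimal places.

0.041 bits

Entropy H = −Σ p log₂ p ≈ 2.6561 bits.
Huffman merges: 27/500+21/200→159/1000; 31/250+1/8→249/1000; 13/100+159/1000→289/1000; 87/500+249/1000→423/1000; 36/125+289/1000→577/1000; 423/1000+577/1000→1. L = 2697/1000 ≈ 2.6970.
L − H = 2.6970 − 2.6561 = 0.041 bits.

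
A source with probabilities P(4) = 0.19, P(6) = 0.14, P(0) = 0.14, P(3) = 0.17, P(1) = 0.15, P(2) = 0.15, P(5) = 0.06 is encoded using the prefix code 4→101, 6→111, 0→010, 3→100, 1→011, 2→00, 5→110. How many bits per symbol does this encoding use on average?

L̄ = Σ pᵢ·ℓᵢ = 0.19·3 + 0.14·3 + 0.14·3 + 0.17·3 + 0.15·3 + 0.15·2 + 0.06·3 = 2.85 bits/symbol.

2.85 bits/symbol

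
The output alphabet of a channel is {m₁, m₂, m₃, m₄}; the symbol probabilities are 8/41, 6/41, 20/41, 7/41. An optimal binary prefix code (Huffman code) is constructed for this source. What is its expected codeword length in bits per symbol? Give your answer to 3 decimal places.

1.829 bits/symbol

Repeatedly combine the two least-probable nodes; the expected code length is the sum of the merged weights.
merge 6/41 + 7/41 → 13/41
merge 8/41 + 13/41 → 21/41
merge 20/41 + 21/41 → 1
L = 13/41 + 21/41 + 1 = 75/41 ≈ 1.829 bits/symbol.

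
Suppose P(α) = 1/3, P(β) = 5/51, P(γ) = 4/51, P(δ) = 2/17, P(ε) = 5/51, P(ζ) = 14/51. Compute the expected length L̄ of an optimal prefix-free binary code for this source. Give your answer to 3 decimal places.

2.392 bits/symbol

Repeatedly combine the two least-probable nodes; the expected code length is the sum of the merged weights.
merge 4/51 + 5/51 → 3/17
merge 5/51 + 2/17 → 11/51
merge 3/17 + 11/51 → 20/51
merge 14/51 + 1/3 → 31/51
merge 20/51 + 31/51 → 1
L = 3/17 + 11/51 + 20/51 + 31/51 + 1 = 122/51 ≈ 2.392 bits/symbol.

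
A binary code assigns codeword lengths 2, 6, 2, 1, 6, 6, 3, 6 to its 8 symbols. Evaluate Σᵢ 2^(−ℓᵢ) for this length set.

1.1875

With common denominator 2^6 = 64: Σ 2^(−ℓᵢ) = 16/64 + 1/64 + 16/64 + 32/64 + 1/64 + 1/64 + 8/64 + 1/64 = 76/64 = 1.1875.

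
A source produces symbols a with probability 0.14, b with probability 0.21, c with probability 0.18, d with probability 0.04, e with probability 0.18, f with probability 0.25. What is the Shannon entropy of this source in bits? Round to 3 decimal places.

2.446 bits

H = −Σ pᵢ log₂ pᵢ.
−0.14·log₂(0.14) = 0.3971
−0.21·log₂(0.21) = 0.4728
−0.18·log₂(0.18) = 0.4453
−0.04·log₂(0.04) = 0.1858
−0.18·log₂(0.18) = 0.4453
−0.25·log₂(0.25) = 0.5000
Sum ≈ 2.4463 → 2.446 bits.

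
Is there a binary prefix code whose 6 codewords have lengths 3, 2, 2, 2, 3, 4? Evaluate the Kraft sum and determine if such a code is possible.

With common denominator 2^4 = 16: Σ 2^(−ℓᵢ) = 2/16 + 4/16 + 4/16 + 4/16 + 2/16 + 1/16 = 17/16 = 1.0625.
Kraft's inequality requires Σ ≤ 1; here Σ = 1.0625 > 1, so no such prefix code exists.

1.0625; no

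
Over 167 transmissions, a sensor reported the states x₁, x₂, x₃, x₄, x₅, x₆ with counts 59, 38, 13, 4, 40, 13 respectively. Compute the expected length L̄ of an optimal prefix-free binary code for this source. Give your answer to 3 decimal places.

2.281 bits/symbol

Probabilities are the counts divided by 167.
Repeatedly combine the two least-probable nodes; the expected code length is the sum of the merged weights.
merge 4/167 + 13/167 → 17/167
merge 13/167 + 17/167 → 30/167
merge 30/167 + 38/167 → 68/167
merge 40/167 + 59/167 → 99/167
merge 68/167 + 99/167 → 1
L = 17/167 + 30/167 + 68/167 + 99/167 + 1 = 381/167 ≈ 2.281 bits/symbol.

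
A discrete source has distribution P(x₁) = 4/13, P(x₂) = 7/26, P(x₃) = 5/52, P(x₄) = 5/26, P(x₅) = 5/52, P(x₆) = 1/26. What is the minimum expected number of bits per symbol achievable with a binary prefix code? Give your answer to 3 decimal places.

2.365 bits/symbol

Repeatedly combine the two least-probable nodes; the expected code length is the sum of the merged weights.
merge 1/26 + 5/52 → 7/52
merge 5/52 + 7/52 → 3/13
merge 5/26 + 3/13 → 11/26
merge 7/26 + 4/13 → 15/26
merge 11/26 + 15/26 → 1
L = 7/52 + 3/13 + 11/26 + 15/26 + 1 = 123/52 ≈ 2.365 bits/symbol.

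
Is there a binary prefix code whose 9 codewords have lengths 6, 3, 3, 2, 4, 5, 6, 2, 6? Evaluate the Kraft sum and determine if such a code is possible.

With common denominator 2^6 = 64: Σ 2^(−ℓᵢ) = 1/64 + 8/64 + 8/64 + 16/64 + 4/64 + 2/64 + 1/64 + 16/64 + 1/64 = 57/64 = 0.890625.
Kraft's inequality requires Σ ≤ 1; here Σ = 0.890625 ≤ 1, so such a prefix code exists.

0.890625; yes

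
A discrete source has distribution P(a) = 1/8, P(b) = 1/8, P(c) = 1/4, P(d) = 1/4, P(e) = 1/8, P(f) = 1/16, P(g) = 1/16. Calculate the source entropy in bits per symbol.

Each probability is a power of 1/2, so log₂(1/p) is an integer.
H = Σ p·log₂(1/p) = 1/8·3 + 1/8·3 + 1/4·2 + 1/4·2 + 1/8·3 + 1/16·4 + 1/16·4 = 2.625 bits.

2.625 bits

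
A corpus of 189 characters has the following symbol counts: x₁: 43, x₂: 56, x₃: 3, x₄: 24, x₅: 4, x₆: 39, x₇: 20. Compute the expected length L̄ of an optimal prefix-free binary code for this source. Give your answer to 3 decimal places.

2.450 bits/symbol

Probabilities are the counts divided by 189.
Repeatedly combine the two least-probable nodes; the expected code length is the sum of the merged weights.
merge 1/63 + 4/189 → 1/27
merge 1/27 + 20/189 → 1/7
merge 8/63 + 1/7 → 17/63
merge 13/63 + 43/189 → 82/189
merge 17/63 + 8/27 → 107/189
merge 82/189 + 107/189 → 1
L = 1/27 + 1/7 + 17/63 + 82/189 + 107/189 + 1 = 463/189 ≈ 2.450 bits/symbol.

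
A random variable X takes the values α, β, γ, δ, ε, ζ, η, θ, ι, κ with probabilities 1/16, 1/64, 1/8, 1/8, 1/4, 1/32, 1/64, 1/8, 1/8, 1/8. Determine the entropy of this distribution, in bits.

2.96875 bits

Each probability is a power of 1/2, so log₂(1/p) is an integer.
H = Σ p·log₂(1/p) = 1/16·4 + 1/64·6 + 1/8·3 + 1/8·3 + 1/4·2 + 1/32·5 + 1/64·6 + 1/8·3 + 1/8·3 + 1/8·3 = 2.96875 bits.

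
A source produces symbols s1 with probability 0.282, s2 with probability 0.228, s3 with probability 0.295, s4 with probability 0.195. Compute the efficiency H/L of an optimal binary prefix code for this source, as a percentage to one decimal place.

Entropy H = −Σ p log₂ p ≈ 1.9808 bits.
Huffman merges: 39/200+57/250→423/1000; 141/500+59/200→577/1000; 423/1000+577/1000→1. L = 2 ≈ 2.0000.
Efficiency = H/L = 1.9808/2.0000 = 99.0%.

99.0%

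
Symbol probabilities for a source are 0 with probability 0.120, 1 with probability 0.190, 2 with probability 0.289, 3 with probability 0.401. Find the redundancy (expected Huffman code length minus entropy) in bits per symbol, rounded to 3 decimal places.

Entropy H = −Σ p log₂ p ≈ 1.8685 bits.
Huffman merges: 3/25+19/100→31/100; 289/1000+31/100→599/1000; 401/1000+599/1000→1. L = 1909/1000 ≈ 1.9090.
L − H = 1.9090 − 1.8685 = 0.040 bits.

0.040 bits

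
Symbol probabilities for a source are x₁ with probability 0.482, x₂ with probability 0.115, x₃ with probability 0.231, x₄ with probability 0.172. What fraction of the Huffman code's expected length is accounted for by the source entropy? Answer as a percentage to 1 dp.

99.3%

Entropy H = −Σ p log₂ p ≈ 1.7915 bits.
Huffman merges: 23/200+43/250→287/1000; 231/1000+287/1000→259/500; 241/500+259/500→1. L = 361/200 ≈ 1.8050.
Efficiency = H/L = 1.7915/1.8050 = 99.3%.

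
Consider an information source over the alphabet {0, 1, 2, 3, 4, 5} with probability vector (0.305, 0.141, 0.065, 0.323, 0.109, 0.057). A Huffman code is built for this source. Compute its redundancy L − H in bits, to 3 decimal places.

Entropy H = −Σ p log₂ p ≈ 2.2881 bits.
Huffman merges: 57/1000+13/200→61/500; 109/1000+61/500→231/1000; 141/1000+231/1000→93/250; 61/200+323/1000→157/250; 93/250+157/250→1. L = 2353/1000 ≈ 2.3530.
L − H = 2.3530 − 2.2881 = 0.065 bits.

0.065 bits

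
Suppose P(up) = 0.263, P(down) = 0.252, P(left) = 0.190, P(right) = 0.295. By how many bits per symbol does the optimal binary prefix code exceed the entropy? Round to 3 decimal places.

0.017 bits

Entropy H = −Σ p log₂ p ≈ 1.9827 bits.
Huffman merges: 19/100+63/250→221/500; 263/1000+59/200→279/500; 221/500+279/500→1. L = 2 ≈ 2.0000.
L − H = 2.0000 − 1.9827 = 0.017 bits.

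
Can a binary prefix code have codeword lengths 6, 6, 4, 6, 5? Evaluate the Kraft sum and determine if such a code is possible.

0.140625; yes

With common denominator 2^6 = 64: Σ 2^(−ℓᵢ) = 1/64 + 1/64 + 4/64 + 1/64 + 2/64 = 9/64 = 0.140625.
Kraft's inequality requires Σ ≤ 1; here Σ = 0.140625 ≤ 1, so such a prefix code exists.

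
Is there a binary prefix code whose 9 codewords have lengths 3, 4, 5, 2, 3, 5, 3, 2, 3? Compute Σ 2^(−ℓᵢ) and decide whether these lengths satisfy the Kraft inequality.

1.125; no

With common denominator 2^5 = 32: Σ 2^(−ℓᵢ) = 4/32 + 2/32 + 1/32 + 8/32 + 4/32 + 1/32 + 4/32 + 8/32 + 4/32 = 36/32 = 1.125.
Kraft's inequality requires Σ ≤ 1; here Σ = 1.125 > 1, so no such prefix code exists.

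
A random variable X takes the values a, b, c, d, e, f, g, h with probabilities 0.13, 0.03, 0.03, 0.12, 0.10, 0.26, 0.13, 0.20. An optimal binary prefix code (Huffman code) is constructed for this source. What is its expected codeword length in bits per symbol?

Repeatedly combine the two least-probable nodes; the expected code length is the sum of the merged weights.
merge 3/100 + 3/100 → 3/50
merge 3/50 + 1/10 → 4/25
merge 3/25 + 13/100 → 1/4
merge 13/100 + 4/25 → 29/100
merge 1/5 + 1/4 → 9/20
merge 13/50 + 29/100 → 11/20
merge 9/20 + 11/20 → 1
L = 3/50 + 4/25 + 1/4 + 29/100 + 9/20 + 11/20 + 1 = 69/25 = 2.76 bits/symbol.

2.76 bits/symbol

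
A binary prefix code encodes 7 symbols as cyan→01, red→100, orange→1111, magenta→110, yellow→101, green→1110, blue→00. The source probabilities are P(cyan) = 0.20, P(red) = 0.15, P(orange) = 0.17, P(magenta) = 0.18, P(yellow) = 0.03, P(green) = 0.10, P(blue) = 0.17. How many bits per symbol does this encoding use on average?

2.9 bits/symbol

L̄ = Σ pᵢ·ℓᵢ = 0.20·2 + 0.15·3 + 0.17·4 + 0.18·3 + 0.03·3 + 0.10·4 + 0.17·2 = 2.9 bits/symbol.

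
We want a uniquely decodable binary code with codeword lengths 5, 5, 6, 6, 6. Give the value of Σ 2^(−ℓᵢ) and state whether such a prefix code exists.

0.109375; yes

With common denominator 2^6 = 64: Σ 2^(−ℓᵢ) = 2/64 + 2/64 + 1/64 + 1/64 + 1/64 = 7/64 = 0.109375.
Kraft's inequality requires Σ ≤ 1; here Σ = 0.109375 ≤ 1, so such a prefix code exists.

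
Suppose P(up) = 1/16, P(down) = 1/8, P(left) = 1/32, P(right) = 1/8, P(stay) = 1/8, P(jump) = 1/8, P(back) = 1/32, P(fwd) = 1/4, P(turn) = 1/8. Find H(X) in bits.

2.9375 bits

Each probability is a power of 1/2, so log₂(1/p) is an integer.
H = Σ p·log₂(1/p) = 1/16·4 + 1/8·3 + 1/32·5 + 1/8·3 + 1/8·3 + 1/8·3 + 1/32·5 + 1/4·2 + 1/8·3 = 2.9375 bits.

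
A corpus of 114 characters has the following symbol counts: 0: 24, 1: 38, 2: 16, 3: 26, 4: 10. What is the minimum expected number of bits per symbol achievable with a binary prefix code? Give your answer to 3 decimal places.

Probabilities are the counts divided by 114.
Repeatedly combine the two least-probable nodes; the expected code length is the sum of the merged weights.
merge 5/57 + 8/57 → 13/57
merge 4/19 + 13/57 → 25/57
merge 13/57 + 1/3 → 32/57
merge 25/57 + 32/57 → 1
L = 13/57 + 25/57 + 32/57 + 1 = 127/57 ≈ 2.228 bits/symbol.

2.228 bits/symbol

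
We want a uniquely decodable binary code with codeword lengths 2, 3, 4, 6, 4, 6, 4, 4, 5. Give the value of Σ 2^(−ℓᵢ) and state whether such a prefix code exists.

0.6875; yes

With common denominator 2^6 = 64: Σ 2^(−ℓᵢ) = 16/64 + 8/64 + 4/64 + 1/64 + 4/64 + 1/64 + 4/64 + 4/64 + 2/64 = 44/64 = 0.6875.
Kraft's inequality requires Σ ≤ 1; here Σ = 0.6875 ≤ 1, so such a prefix code exists.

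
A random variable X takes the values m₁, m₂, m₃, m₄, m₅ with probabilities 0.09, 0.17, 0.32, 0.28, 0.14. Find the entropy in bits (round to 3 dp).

H = −Σ pᵢ log₂ pᵢ.
−0.09·log₂(0.09) = 0.3127
−0.17·log₂(0.17) = 0.4346
−0.32·log₂(0.32) = 0.5260
−0.28·log₂(0.28) = 0.5142
−0.14·log₂(0.14) = 0.3971
Sum ≈ 2.1846 → 2.185 bits.

2.185 bits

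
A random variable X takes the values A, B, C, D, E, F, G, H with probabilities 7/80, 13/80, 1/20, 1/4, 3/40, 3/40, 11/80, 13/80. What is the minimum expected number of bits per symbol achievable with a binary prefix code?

Repeatedly combine the two least-probable nodes; the expected code length is the sum of the merged weights.
merge 1/20 + 3/40 → 1/8
merge 3/40 + 7/80 → 13/80
merge 1/8 + 11/80 → 21/80
merge 13/80 + 13/80 → 13/40
merge 13/80 + 1/4 → 33/80
merge 21/80 + 13/40 → 47/80
merge 33/80 + 47/80 → 1
L = 1/8 + 13/80 + 21/80 + 13/40 + 33/80 + 47/80 + 1 = 23/8 = 2.875 bits/symbol.

2.875 bits/symbol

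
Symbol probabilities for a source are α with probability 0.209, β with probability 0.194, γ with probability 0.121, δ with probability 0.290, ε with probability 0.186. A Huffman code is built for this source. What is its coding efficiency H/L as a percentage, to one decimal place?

98.3%

Entropy H = −Σ p log₂ p ≈ 2.2689 bits.
Huffman merges: 121/1000+93/500→307/1000; 97/500+209/1000→403/1000; 29/100+307/1000→597/1000; 403/1000+597/1000→1. L = 2307/1000 ≈ 2.3070.
Efficiency = H/L = 2.2689/2.3070 = 98.3%.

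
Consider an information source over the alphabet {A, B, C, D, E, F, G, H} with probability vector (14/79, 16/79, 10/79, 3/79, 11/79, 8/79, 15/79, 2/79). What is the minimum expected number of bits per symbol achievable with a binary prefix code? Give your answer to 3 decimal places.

2.835 bits/symbol

Repeatedly combine the two least-probable nodes; the expected code length is the sum of the merged weights.
merge 2/79 + 3/79 → 5/79
merge 5/79 + 8/79 → 13/79
merge 10/79 + 11/79 → 21/79
merge 13/79 + 14/79 → 27/79
merge 15/79 + 16/79 → 31/79
merge 21/79 + 27/79 → 48/79
merge 31/79 + 48/79 → 1
L = 5/79 + 13/79 + 21/79 + 27/79 + 31/79 + 48/79 + 1 = 224/79 ≈ 2.835 bits/symbol.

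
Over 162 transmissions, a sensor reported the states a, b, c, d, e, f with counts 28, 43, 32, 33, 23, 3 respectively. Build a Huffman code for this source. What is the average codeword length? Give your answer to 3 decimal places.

2.494 bits/symbol

Probabilities are the counts divided by 162.
Repeatedly combine the two least-probable nodes; the expected code length is the sum of the merged weights.
merge 1/54 + 23/162 → 13/81
merge 13/81 + 14/81 → 1/3
merge 16/81 + 11/54 → 65/162
merge 43/162 + 1/3 → 97/162
merge 65/162 + 97/162 → 1
L = 13/81 + 1/3 + 65/162 + 97/162 + 1 = 202/81 ≈ 2.494 bits/symbol.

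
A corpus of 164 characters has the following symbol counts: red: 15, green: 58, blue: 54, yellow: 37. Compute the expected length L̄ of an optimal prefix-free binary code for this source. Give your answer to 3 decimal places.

Probabilities are the counts divided by 164.
Repeatedly combine the two least-probable nodes; the expected code length is the sum of the merged weights.
merge 15/164 + 37/164 → 13/41
merge 13/41 + 27/82 → 53/82
merge 29/82 + 53/82 → 1
L = 13/41 + 53/82 + 1 = 161/82 ≈ 1.963 bits/symbol.

1.963 bits/symbol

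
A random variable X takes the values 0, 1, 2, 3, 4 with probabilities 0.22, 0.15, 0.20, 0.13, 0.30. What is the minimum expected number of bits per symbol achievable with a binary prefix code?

2.28 bits/symbol

Repeatedly combine the two least-probable nodes; the expected code length is the sum of the merged weights.
merge 13/100 + 3/20 → 7/25
merge 1/5 + 11/50 → 21/50
merge 7/25 + 3/10 → 29/50
merge 21/50 + 29/50 → 1
L = 7/25 + 21/50 + 29/50 + 1 = 57/25 = 2.28 bits/symbol.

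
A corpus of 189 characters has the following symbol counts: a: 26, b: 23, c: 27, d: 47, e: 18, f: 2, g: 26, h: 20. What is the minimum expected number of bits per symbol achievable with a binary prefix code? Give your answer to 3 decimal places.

2.857 bits/symbol

Probabilities are the counts divided by 189.
Repeatedly combine the two least-probable nodes; the expected code length is the sum of the merged weights.
merge 2/189 + 2/21 → 20/189
merge 20/189 + 20/189 → 40/189
merge 23/189 + 26/189 → 7/27
merge 26/189 + 1/7 → 53/189
merge 40/189 + 47/189 → 29/63
merge 7/27 + 53/189 → 34/63
merge 29/63 + 34/63 → 1
L = 20/189 + 40/189 + 7/27 + 53/189 + 29/63 + 34/63 + 1 = 20/7 ≈ 2.857 bits/symbol.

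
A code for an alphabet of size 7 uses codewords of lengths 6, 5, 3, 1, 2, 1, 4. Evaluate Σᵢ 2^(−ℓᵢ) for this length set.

With common denominator 2^6 = 64: Σ 2^(−ℓᵢ) = 1/64 + 2/64 + 8/64 + 32/64 + 16/64 + 32/64 + 4/64 = 95/64 = 1.484375.

1.484375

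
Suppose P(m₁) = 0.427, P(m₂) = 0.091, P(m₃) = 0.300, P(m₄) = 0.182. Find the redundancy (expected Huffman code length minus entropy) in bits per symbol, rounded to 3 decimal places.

Entropy H = −Σ p log₂ p ≈ 1.8073 bits.
Huffman merges: 91/1000+91/500→273/1000; 273/1000+3/10→573/1000; 427/1000+573/1000→1. L = 923/500 ≈ 1.8460.
L − H = 1.8460 − 1.8073 = 0.039 bits.

0.039 bits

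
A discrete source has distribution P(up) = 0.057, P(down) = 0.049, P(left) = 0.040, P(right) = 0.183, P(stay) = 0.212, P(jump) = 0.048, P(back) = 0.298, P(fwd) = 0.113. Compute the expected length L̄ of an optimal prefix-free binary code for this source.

Repeatedly combine the two least-probable nodes; the expected code length is the sum of the merged weights.
merge 1/25 + 6/125 → 11/125
merge 49/1000 + 57/1000 → 53/500
merge 11/125 + 53/500 → 97/500
merge 113/1000 + 183/1000 → 37/125
merge 97/500 + 53/250 → 203/500
merge 37/125 + 149/500 → 297/500
merge 203/500 + 297/500 → 1
L = 11/125 + 53/500 + 97/500 + 37/125 + 203/500 + 297/500 + 1 = 671/250 = 2.684 bits/symbol.

2.684 bits/symbol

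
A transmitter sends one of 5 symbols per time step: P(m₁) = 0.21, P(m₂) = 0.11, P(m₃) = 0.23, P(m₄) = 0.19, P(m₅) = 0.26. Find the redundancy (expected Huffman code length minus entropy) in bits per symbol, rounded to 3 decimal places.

0.029 bits

Entropy H = −Σ p log₂ p ≈ 2.2713 bits.
Huffman merges: 11/100+19/100→3/10; 21/100+23/100→11/25; 13/50+3/10→14/25; 11/25+14/25→1. L = 23/10 ≈ 2.3000.
L − H = 2.3000 − 2.2713 = 0.029 bits.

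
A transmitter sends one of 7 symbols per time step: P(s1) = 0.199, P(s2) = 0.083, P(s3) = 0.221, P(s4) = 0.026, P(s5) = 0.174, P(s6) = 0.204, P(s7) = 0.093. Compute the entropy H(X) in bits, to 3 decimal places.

2.605 bits

H = −Σ pᵢ log₂ pᵢ.
−0.199·log₂(0.199) = 0.4635
−0.083·log₂(0.083) = 0.2980
−0.221·log₂(0.221) = 0.4813
−0.026·log₂(0.026) = 0.1369
−0.174·log₂(0.174) = 0.4390
−0.204·log₂(0.204) = 0.4678
−0.093·log₂(0.093) = 0.3187
Sum ≈ 2.6052 → 2.605 bits.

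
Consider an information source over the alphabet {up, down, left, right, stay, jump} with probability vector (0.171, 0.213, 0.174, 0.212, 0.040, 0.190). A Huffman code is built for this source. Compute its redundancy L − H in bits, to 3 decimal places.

Entropy H = −Σ p log₂ p ≈ 2.4653 bits.
Huffman merges: 1/25+171/1000→211/1000; 87/500+19/100→91/250; 211/1000+53/250→423/1000; 213/1000+91/250→577/1000; 423/1000+577/1000→1. L = 103/40 ≈ 2.5750.
L − H = 2.5750 − 2.4653 = 0.110 bits.

0.110 bits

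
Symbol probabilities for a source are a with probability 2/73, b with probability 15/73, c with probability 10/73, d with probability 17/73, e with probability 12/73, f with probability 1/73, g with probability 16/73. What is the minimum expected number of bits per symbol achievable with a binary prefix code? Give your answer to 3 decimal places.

Repeatedly combine the two least-probable nodes; the expected code length is the sum of the merged weights.
merge 1/73 + 2/73 → 3/73
merge 3/73 + 10/73 → 13/73
merge 12/73 + 13/73 → 25/73
merge 15/73 + 16/73 → 31/73
merge 17/73 + 25/73 → 42/73
merge 31/73 + 42/73 → 1
L = 3/73 + 13/73 + 25/73 + 31/73 + 42/73 + 1 = 187/73 ≈ 2.562 bits/symbol.

2.562 bits/symbol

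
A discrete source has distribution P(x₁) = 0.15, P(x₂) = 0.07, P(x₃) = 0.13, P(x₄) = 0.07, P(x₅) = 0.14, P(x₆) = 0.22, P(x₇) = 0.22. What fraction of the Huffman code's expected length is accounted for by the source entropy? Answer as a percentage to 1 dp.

Entropy H = −Σ p log₂ p ≈ 2.6886 bits.
Huffman merges: 7/100+7/100→7/50; 13/100+7/50→27/100; 7/50+3/20→29/100; 11/50+11/50→11/25; 27/100+29/100→14/25; 11/25+14/25→1. L = 27/10 ≈ 2.7000.
Efficiency = H/L = 2.6886/2.7000 = 99.6%.

99.6%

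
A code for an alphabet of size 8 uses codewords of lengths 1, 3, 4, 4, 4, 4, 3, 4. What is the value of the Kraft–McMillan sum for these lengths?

With common denominator 2^4 = 16: Σ 2^(−ℓᵢ) = 8/16 + 2/16 + 1/16 + 1/16 + 1/16 + 1/16 + 2/16 + 1/16 = 17/16 = 1.0625.

1.0625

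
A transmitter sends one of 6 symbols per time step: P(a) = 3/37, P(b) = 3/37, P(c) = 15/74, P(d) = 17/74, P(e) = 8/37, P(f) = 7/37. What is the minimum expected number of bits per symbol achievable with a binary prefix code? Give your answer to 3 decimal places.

2.514 bits/symbol

Repeatedly combine the two least-probable nodes; the expected code length is the sum of the merged weights.
merge 3/37 + 3/37 → 6/37
merge 6/37 + 7/37 → 13/37
merge 15/74 + 8/37 → 31/74
merge 17/74 + 13/37 → 43/74
merge 31/74 + 43/74 → 1
L = 6/37 + 13/37 + 31/74 + 43/74 + 1 = 93/37 ≈ 2.514 bits/symbol.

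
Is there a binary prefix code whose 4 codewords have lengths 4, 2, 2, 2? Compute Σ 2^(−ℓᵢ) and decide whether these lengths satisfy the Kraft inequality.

0.8125; yes

With common denominator 2^4 = 16: Σ 2^(−ℓᵢ) = 1/16 + 4/16 + 4/16 + 4/16 = 13/16 = 0.8125.
Kraft's inequality requires Σ ≤ 1; here Σ = 0.8125 ≤ 1, so such a prefix code exists.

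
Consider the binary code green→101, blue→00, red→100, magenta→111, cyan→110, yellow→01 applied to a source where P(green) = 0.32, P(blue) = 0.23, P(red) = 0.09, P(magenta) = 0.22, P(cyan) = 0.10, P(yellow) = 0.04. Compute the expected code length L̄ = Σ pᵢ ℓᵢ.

2.73 bits/symbol

L̄ = Σ pᵢ·ℓᵢ = 0.32·3 + 0.23·2 + 0.09·3 + 0.22·3 + 0.10·3 + 0.04·2 = 2.73 bits/symbol.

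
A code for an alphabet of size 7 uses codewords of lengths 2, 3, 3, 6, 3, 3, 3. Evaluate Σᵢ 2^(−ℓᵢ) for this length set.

0.890625

With common denominator 2^6 = 64: Σ 2^(−ℓᵢ) = 16/64 + 8/64 + 8/64 + 1/64 + 8/64 + 8/64 + 8/64 = 57/64 = 0.890625.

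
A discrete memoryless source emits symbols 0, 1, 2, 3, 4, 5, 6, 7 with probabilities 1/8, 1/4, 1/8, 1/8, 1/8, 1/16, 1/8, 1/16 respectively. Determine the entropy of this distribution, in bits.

2.875 bits

Each probability is a power of 1/2, so log₂(1/p) is an integer.
H = Σ p·log₂(1/p) = 1/8·3 + 1/4·2 + 1/8·3 + 1/8·3 + 1/8·3 + 1/16·4 + 1/8·3 + 1/16·4 = 2.875 bits.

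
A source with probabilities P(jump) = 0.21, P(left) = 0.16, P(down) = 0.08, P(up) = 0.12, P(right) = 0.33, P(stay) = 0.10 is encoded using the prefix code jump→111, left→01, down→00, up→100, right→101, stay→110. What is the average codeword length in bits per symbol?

2.76 bits/symbol

L̄ = Σ pᵢ·ℓᵢ = 0.21·3 + 0.16·2 + 0.08·2 + 0.12·3 + 0.33·3 + 0.10·3 = 2.76 bits/symbol.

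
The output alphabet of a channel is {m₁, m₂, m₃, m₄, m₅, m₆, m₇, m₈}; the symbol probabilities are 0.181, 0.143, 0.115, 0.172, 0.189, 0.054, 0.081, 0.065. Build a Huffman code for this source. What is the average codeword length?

Repeatedly combine the two least-probable nodes; the expected code length is the sum of the merged weights.
merge 27/500 + 13/200 → 119/1000
merge 81/1000 + 23/200 → 49/250
merge 119/1000 + 143/1000 → 131/500
merge 43/250 + 181/1000 → 353/1000
merge 189/1000 + 49/250 → 77/200
merge 131/500 + 353/1000 → 123/200
merge 77/200 + 123/200 → 1
L = 119/1000 + 49/250 + 131/500 + 353/1000 + 77/200 + 123/200 + 1 = 293/100 = 2.93 bits/symbol.

2.93 bits/symbol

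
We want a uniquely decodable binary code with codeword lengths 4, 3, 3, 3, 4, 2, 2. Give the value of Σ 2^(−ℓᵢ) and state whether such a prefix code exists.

With common denominator 2^4 = 16: Σ 2^(−ℓᵢ) = 1/16 + 2/16 + 2/16 + 2/16 + 1/16 + 4/16 + 4/16 = 16/16 = 1.
Kraft's inequality requires Σ ≤ 1; here Σ = 1 ≤ 1, so such a prefix code exists.

1; yes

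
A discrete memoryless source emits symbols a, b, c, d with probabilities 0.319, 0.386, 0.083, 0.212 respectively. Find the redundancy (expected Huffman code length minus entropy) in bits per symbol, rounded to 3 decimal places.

0.081 bits

Entropy H = −Σ p log₂ p ≈ 1.8284 bits.
Huffman merges: 83/1000+53/250→59/200; 59/200+319/1000→307/500; 193/500+307/500→1. L = 1909/1000 ≈ 1.9090.
L − H = 1.9090 − 1.8284 = 0.081 bits.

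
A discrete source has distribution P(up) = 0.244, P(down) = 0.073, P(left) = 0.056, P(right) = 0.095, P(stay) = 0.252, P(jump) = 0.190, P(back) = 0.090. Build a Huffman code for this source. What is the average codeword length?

Repeatedly combine the two least-probable nodes; the expected code length is the sum of the merged weights.
merge 7/125 + 73/1000 → 129/1000
merge 9/100 + 19/200 → 37/200
merge 129/1000 + 37/200 → 157/500
merge 19/100 + 61/250 → 217/500
merge 63/250 + 157/500 → 283/500
merge 217/500 + 283/500 → 1
L = 129/1000 + 37/200 + 157/500 + 217/500 + 283/500 + 1 = 657/250 = 2.628 bits/symbol.

2.628 bits/symbol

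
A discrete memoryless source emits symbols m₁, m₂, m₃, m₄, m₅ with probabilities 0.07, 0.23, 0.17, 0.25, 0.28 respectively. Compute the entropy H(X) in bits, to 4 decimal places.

2.2050 bits

H = −Σ pᵢ log₂ pᵢ.
−0.07·log₂(0.07) = 0.2686
−0.23·log₂(0.23) = 0.4877
−0.17·log₂(0.17) = 0.4346
−0.25·log₂(0.25) = 0.5000
−0.28·log₂(0.28) = 0.5142
Sum ≈ 2.2050 → 2.2050 bits.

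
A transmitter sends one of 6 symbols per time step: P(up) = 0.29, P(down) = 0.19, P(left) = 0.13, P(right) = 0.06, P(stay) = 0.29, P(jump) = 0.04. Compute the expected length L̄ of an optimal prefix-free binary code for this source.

Repeatedly combine the two least-probable nodes; the expected code length is the sum of the merged weights.
merge 1/25 + 3/50 → 1/10
merge 1/10 + 13/100 → 23/100
merge 19/100 + 23/100 → 21/50
merge 29/100 + 29/100 → 29/50
merge 21/50 + 29/50 → 1
L = 1/10 + 23/100 + 21/50 + 29/50 + 1 = 233/100 = 2.33 bits/symbol.

2.33 bits/symbol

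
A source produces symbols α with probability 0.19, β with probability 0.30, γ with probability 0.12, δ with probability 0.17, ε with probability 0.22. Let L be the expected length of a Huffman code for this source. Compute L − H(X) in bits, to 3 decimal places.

0.031 bits

Entropy H = −Σ p log₂ p ≈ 2.2585 bits.
Huffman merges: 3/25+17/100→29/100; 19/100+11/50→41/100; 29/100+3/10→59/100; 41/100+59/100→1. L = 229/100 ≈ 2.2900.
L − H = 2.2900 − 2.2585 = 0.031 bits.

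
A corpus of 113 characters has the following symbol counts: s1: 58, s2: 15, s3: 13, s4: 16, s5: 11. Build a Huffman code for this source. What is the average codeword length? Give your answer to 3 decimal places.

1.973 bits/symbol

Probabilities are the counts divided by 113.
Repeatedly combine the two least-probable nodes; the expected code length is the sum of the merged weights.
merge 11/113 + 13/113 → 24/113
merge 15/113 + 16/113 → 31/113
merge 24/113 + 31/113 → 55/113
merge 55/113 + 58/113 → 1
L = 24/113 + 31/113 + 55/113 + 1 = 223/113 ≈ 1.973 bits/symbol.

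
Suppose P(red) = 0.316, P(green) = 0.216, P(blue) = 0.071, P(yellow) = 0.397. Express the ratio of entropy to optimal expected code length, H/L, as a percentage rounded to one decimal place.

Entropy H = −Σ p log₂ p ≈ 1.8028 bits.
Huffman merges: 71/1000+27/125→287/1000; 287/1000+79/250→603/1000; 397/1000+603/1000→1. L = 189/100 ≈ 1.8900.
Efficiency = H/L = 1.8028/1.8900 = 95.4%.

95.4%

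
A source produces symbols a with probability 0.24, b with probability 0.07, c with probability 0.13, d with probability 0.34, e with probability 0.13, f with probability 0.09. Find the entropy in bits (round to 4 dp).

H = −Σ pᵢ log₂ pᵢ.
−0.24·log₂(0.24) = 0.4941
−0.07·log₂(0.07) = 0.2686
−0.13·log₂(0.13) = 0.3826
−0.34·log₂(0.34) = 0.5292
−0.13·log₂(0.13) = 0.3826
−0.09·log₂(0.09) = 0.3127
Sum ≈ 2.3698 → 2.3698 bits.

2.3698 bits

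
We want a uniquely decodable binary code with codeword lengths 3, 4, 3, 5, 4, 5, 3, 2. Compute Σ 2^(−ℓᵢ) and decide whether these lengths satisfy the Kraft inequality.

0.8125; yes

With common denominator 2^5 = 32: Σ 2^(−ℓᵢ) = 4/32 + 2/32 + 4/32 + 1/32 + 2/32 + 1/32 + 4/32 + 8/32 = 26/32 = 0.8125.
Kraft's inequality requires Σ ≤ 1; here Σ = 0.8125 ≤ 1, so such a prefix code exists.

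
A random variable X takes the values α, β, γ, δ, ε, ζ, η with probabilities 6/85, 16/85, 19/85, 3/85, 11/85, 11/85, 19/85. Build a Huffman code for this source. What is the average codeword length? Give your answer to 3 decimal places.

Repeatedly combine the two least-probable nodes; the expected code length is the sum of the merged weights.
merge 3/85 + 6/85 → 9/85
merge 9/85 + 11/85 → 4/17
merge 11/85 + 16/85 → 27/85
merge 19/85 + 19/85 → 38/85
merge 4/17 + 27/85 → 47/85
merge 38/85 + 47/85 → 1
L = 9/85 + 4/17 + 27/85 + 38/85 + 47/85 + 1 = 226/85 ≈ 2.659 bits/symbol.

2.659 bits/symbol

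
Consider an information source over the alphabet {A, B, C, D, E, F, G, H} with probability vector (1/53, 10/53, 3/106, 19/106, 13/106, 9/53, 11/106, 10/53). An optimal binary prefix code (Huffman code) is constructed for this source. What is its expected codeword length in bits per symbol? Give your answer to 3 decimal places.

Repeatedly combine the two least-probable nodes; the expected code length is the sum of the merged weights.
merge 1/53 + 3/106 → 5/106
merge 5/106 + 11/106 → 8/53
merge 13/106 + 8/53 → 29/106
merge 9/53 + 19/106 → 37/106
merge 10/53 + 10/53 → 20/53
merge 29/106 + 37/106 → 33/53
merge 20/53 + 33/53 → 1
L = 5/106 + 8/53 + 29/106 + 37/106 + 20/53 + 33/53 + 1 = 299/106 ≈ 2.821 bits/symbol.

2.821 bits/symbol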